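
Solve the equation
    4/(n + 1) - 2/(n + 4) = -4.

Multiply both sides by (n + 1)(n + 4):
4(n + 4) - 2(n + 1) = -4(n + 1)(n + 4).
Expand and collect terms: -4n^2 - 22n - 30 = 0.
Factor or apply the quadratic formula: n = -3 or n = -2.5.
Neither value makes a denominator zero (n != -1, n != -4), so both are valid.

n = -3 or n = -2.5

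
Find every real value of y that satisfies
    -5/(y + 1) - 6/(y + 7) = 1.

y = -16 or y = -3

Multiply both sides by (y + 1)(y + 7):
-5(y + 7) - 6(y + 1) = (y + 1)(y + 7).
Expand and collect terms: y^2 + 19y + 48 = 0.
Factor or apply the quadratic formula: y = -3 or y = -16.
Neither value makes a denominator zero (y != -1, y != -7), so both are valid.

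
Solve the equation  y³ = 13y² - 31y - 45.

Rearrange: y³ - 13y² + 31y + 45 = 0.
Possible rational roots are divisors of 45. Testing y = 5 gives 0, so (y - 5) is a factor.
Divide: y³ - 13y² + 31y + 45 = (y - 5)(y² - 8y - 9).
Factor the quadratic: y = 9 or y = -1.

y = -1 or y = 5 or y = 9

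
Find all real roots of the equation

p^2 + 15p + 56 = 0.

Factor: (p + 8)(p + 7) = 0.
So p = -8 or p = -7.

p = -8 or p = -7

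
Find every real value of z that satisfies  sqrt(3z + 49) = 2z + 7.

z = 0

Square both sides: 3z + 49 = (2z + 7)^2.
Expand and rearrange: 4z^2 + 25z = 0.
Solving gives z = 0 or z = -6.25.
Check each candidate in the original equation:
  z = 0: sqrt(49) = 7, while 2z + 7 = 7 — valid.
  z = -6.25: sqrt(30.25) = 5.5, while 2z + 7 = -5.5 — extraneous.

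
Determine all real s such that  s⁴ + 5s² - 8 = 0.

Let u = s². The equation becomes u² + 5u - 8 = 0.
By the quadratic formula, u = -5/2 + √(57)/2 or u = -√(57)/2 - 5/2.
s² = -5/2 + √(57)/2 gives s = ±√(-5/2 + √(57)/2) ≈ ±1.1291.
s² = -√(57)/2 - 5/2 < 0 has no real solution.

s = -1.1291 or s = 1.1291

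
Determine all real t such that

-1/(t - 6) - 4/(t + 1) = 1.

t = -5.3852 or t = 5.3852

Multiply both sides by (t - 6)(t + 1):
-(t + 1) - 4(t - 6) = (t - 6)(t + 1).
Expand and collect terms: t^2 - 29 = 0.
By the quadratic formula, t = (0 +/- sqrt(116)) / 2, so t ~= 5.3852 or t ~= -5.3852.
Neither value makes a denominator zero (t != 6, t != -1), so both are valid.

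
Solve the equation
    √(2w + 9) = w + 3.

Square both sides: 2w + 9 = (w + 3)².
Expand and rearrange: w² + 4w = 0.
Solving gives w = 0 or w = -4.
Check each candidate in the original equation:
  w = 0: √(9) = 3, while w + 3 = 3 — valid.
  w = -4: √(1) = 1, while w + 3 = -1 — extraneous.

w = 0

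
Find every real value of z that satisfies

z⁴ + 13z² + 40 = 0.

Let u = z². The equation becomes u² + 13u + 40 = 0.
Factor: (u + 8)(u + 5) = 0, so u = -8 or u = -5.
z² = -8 < 0 has no real solution.
z² = -5 < 0 has no real solution.

No real solutions.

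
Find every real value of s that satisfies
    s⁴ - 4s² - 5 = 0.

Let u = s². The equation becomes u² - 4u - 5 = 0.
Factor: (u + 1)(u - 5) = 0, so u = -1 or u = 5.
s² = -1 < 0 has no real solution.
s² = 5 gives s = ±√(5) ≈ ±2.2361.

s = -2.2361 or s = 2.2361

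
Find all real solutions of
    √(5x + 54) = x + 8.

Square both sides: 5x + 54 = (x + 8)².
Expand and rearrange: x² + 11x + 10 = 0.
Solving gives x = -1 or x = -10.
Check each candidate in the original equation:
  x = -1: √(49) = 7, while x + 8 = 7 — valid.
  x = -10: √(4) = 2, while x + 8 = -2 — extraneous.

x = -1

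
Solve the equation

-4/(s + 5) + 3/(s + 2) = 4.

s = -5.8365 or s = -1.4135

Multiply both sides by (s + 5)(s + 2):
-4(s + 2) + 3(s + 5) = 4(s + 5)(s + 2).
Expand and collect terms: 4s² + 29s + 33 = 0.
By the quadratic formula, s = (-29 ± √313) / 8, so s ≈ -1.4135 or s ≈ -5.8365.
Neither value makes a denominator zero (s ≠ -5, s ≠ -2), so both are valid.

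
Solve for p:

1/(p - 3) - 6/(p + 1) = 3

p = -2.8929 or p = 3.2263

Multiply both sides by (p - 3)(p + 1):
(p + 1) - 6(p - 3) = 3(p - 3)(p + 1).
Expand and collect terms: 3p^2 - p - 28 = 0.
By the quadratic formula, p = (1 +/- sqrt(337)) / 6, so p ~= 3.2263 or p ~= -2.8929.
Neither value makes a denominator zero (p != 3, p != -1), so both are valid.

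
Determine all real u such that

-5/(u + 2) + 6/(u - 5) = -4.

Multiply both sides by (u + 2)(u - 5):
-5(u - 5) + 6(u + 2) = -4(u + 2)(u - 5).
Expand and collect terms: -4u^2 + 11u + 3 = 0.
Factor or apply the quadratic formula: u = -0.25 or u = 3.
Neither value makes a denominator zero (u != -2, u != 5), so both are valid.

u = -0.25 or u = 3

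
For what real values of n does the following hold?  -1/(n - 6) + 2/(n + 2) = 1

n = 0.4384 or n = 4.5616

Multiply both sides by (n - 6)(n + 2):
-(n + 2) + 2(n - 6) = (n - 6)(n + 2).
Expand and collect terms: n² - 5n + 2 = 0.
By the quadratic formula, n = (5 ± √17) / 2, so n ≈ 4.5616 or n ≈ 0.4384.
Neither value makes a denominator zero (n ≠ 6, n ≠ -2), so both are valid.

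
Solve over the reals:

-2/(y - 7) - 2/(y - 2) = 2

y = 0.8074 or y = 6.1926

Multiply both sides by (y - 7)(y - 2):
-2(y - 2) - 2(y - 7) = 2(y - 7)(y - 2).
Expand and collect terms: 2y^2 - 14y + 10 = 0.
By the quadratic formula, y = (14 +/- sqrt(116)) / 4, so y ~= 6.1926 or y ~= 0.8074.
Neither value makes a denominator zero (y != 7, y != 2), so both are valid.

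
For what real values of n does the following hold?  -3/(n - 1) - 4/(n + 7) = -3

n = -5.8368 or n = 2.1701

Multiply both sides by (n - 1)(n + 7):
-3(n + 7) - 4(n - 1) = -3(n - 1)(n + 7).
Expand and collect terms: -3n² - 11n + 38 = 0.
By the quadratic formula, n = (11 ± √577) / -6, so n ≈ -5.8368 or n ≈ 2.1701.
Neither value makes a denominator zero (n ≠ 1, n ≠ -7), so both are valid.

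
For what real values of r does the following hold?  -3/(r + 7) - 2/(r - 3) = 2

r = -8.641 or r = 2.141

Multiply both sides by (r + 7)(r - 3):
-3(r - 3) - 2(r + 7) = 2(r + 7)(r - 3).
Expand and collect terms: 2r² + 13r - 37 = 0.
By the quadratic formula, r = (-13 ± √465) / 4, so r ≈ 2.141 or r ≈ -8.641.
Neither value makes a denominator zero (r ≠ -7, r ≠ 3), so both are valid.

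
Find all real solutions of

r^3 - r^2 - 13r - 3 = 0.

r = -3 or r = -0.2361 or r = 4.2361

Possible rational roots are divisors of -3. Testing r = -3 gives 0, so (r + 3) is a factor.
Divide: r^3 - r^2 - 13r - 3 = (r + 3)(r^2 - 4r - 1).
Apply the quadratic formula to r^2 - 4r - 1 = 0: r = (4 +/- sqrt(20))/2, i.e. r ~= 4.2361 or r ~= -0.2361.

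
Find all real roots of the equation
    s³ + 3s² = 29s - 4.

Rearrange: s³ + 3s² - 29s + 4 = 0.
Possible rational roots are divisors of 4. Testing s = 4 gives 0, so (s - 4) is a factor.
Divide: s³ + 3s² - 29s + 4 = (s - 4)(s² + 7s - 1).
Apply the quadratic formula to s² + 7s - 1 = 0: s = (-7 ± √53)/2, i.e. s ≈ 0.1401 or s ≈ -7.1401.

s = -7.1401 or s = 0.1401 or s = 4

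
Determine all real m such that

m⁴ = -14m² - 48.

No real solutions.

Let u = m². The equation becomes u² + 14u + 48 = 0.
Factor: (u + 8)(u + 6) = 0, so u = -8 or u = -6.
m² = -8 < 0 has no real solution.
m² = -6 < 0 has no real solution.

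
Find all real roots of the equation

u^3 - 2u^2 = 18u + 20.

u = -2 or u = -1.7417 or u = 5.7417

Rearrange: u^3 - 2u^2 - 18u - 20 = 0.
Possible rational roots are divisors of -20. Testing u = -2 gives 0, so (u + 2) is a factor.
Divide: u^3 - 2u^2 - 18u - 20 = (u + 2)(u^2 - 4u - 10).
Apply the quadratic formula to u^2 - 4u - 10 = 0: u = (4 +/- sqrt(56))/2, i.e. u ~= 5.7417 or u ~= -1.7417.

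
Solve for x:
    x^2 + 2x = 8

x = -4 or x = 2

Bring every term to one side: x^2 + 2x - 8 = 0.
Factor: (x - 2)(x + 4) = 0.
So x = 2 or x = -4.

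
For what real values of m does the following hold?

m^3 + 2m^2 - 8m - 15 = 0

m = -3 or m = -1.7913 or m = 2.7913

Possible rational roots are divisors of -15. Testing m = -3 gives 0, so (m + 3) is a factor.
Divide: m^3 + 2m^2 - 8m - 15 = (m + 3)(m^2 - m - 5).
Apply the quadratic formula to m^2 - m - 5 = 0: m = (1 +/- sqrt(21))/2, i.e. m ~= 2.7913 or m ~= -1.7913.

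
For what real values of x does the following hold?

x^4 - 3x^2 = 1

x = -1.8174 or x = 1.8174

Let u = x^2. The equation becomes u^2 - 3u - 1 = 0.
By the quadratic formula, u = 3/2 + sqrt(13)/2 or u = 3/2 - sqrt(13)/2.
x^2 = 3/2 + sqrt(13)/2 gives x = +/-sqrt(3/2 + sqrt(13)/2) ~= +/-1.8174.
x^2 = 3/2 - sqrt(13)/2 < 0 has no real solution.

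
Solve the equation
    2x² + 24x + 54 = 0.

x = -9 or x = -3

Factor: 2(x + 9)(x + 3) = 0.
So x = -9 or x = -3.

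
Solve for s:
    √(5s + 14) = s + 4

s = -2 or s = -1

Square both sides: 5s + 14 = (s + 4)².
Expand and rearrange: s² + 3s + 2 = 0.
Solving gives s = -1 or s = -2.
Check each candidate in the original equation:
  s = -1: √(9) = 3, while s + 4 = 3 — valid.
  s = -2: √(4) = 2, while s + 4 = 2 — valid.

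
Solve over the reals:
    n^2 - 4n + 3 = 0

Factor: (n - 1)(n - 3) = 0.
So n = 1 or n = 3.

n = 1 or n = 3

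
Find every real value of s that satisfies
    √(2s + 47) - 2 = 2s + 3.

Isolate the radical: √(2s + 47) = 2s + 5.
Square both sides: 2s + 47 = (2s + 5)².
Expand and rearrange: 4s² + 18s - 22 = 0.
Solving gives s = 1 or s = -5.5.
Check each candidate in the original equation:
  s = 1: √(49) = 7, while 2s + 5 = 7 — valid.
  s = -5.5: √(36) = 6, while 2s + 5 = -6 — extraneous.

s = 1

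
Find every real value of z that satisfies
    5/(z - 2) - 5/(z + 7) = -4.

Multiply both sides by (z - 2)(z + 7):
5(z + 7) - 5(z - 2) = -4(z - 2)(z + 7).
Expand and collect terms: -4z² - 20z + 11 = 0.
Factor or apply the quadratic formula: z = -5.5 or z = 0.5.
Neither value makes a denominator zero (z ≠ 2, z ≠ -7), so both are valid.

z = -5.5 or z = 0.5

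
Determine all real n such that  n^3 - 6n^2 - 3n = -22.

n = -1.873 or n = 2 or n = 5.873

Rearrange: n^3 - 6n^2 - 3n + 22 = 0.
Possible rational roots are divisors of 22. Testing n = 2 gives 0, so (n - 2) is a factor.
Divide: n^3 - 6n^2 - 3n + 22 = (n - 2)(n^2 - 4n - 11).
Apply the quadratic formula to n^2 - 4n - 11 = 0: n = (4 +/- sqrt(60))/2, i.e. n ~= 5.873 or n ~= -1.873.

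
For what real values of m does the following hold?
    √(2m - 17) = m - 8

m = 9

Square both sides: 2m - 17 = (m - 8)².
Expand and rearrange: m² - 18m + 81 = 0.
This gives the repeated root m = 9.
Check in the original equation:
  m = 9: √(1) = 1, while m - 8 = 1 — valid.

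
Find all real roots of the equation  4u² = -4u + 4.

u = -1.618 or u = 0.618

Rearrange to standard form: 4u² + 4u - 4 = 0.
Discriminant: (4)² − 4·4·(-4) = 80.
Quadratic formula: u = (-4 ± √80) / 8.
So u = -1/2 + √(5)/2 ≈ 0.618 or u = -√(5)/2 - 1/2 ≈ -1.618.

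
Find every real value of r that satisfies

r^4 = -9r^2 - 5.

No real solutions.

Let u = r^2. The equation becomes u^2 + 9u + 5 = 0.
By the quadratic formula, u = -9/2 + sqrt(61)/2 or u = -9/2 - sqrt(61)/2.
r^2 = -9/2 + sqrt(61)/2 < 0 has no real solution.
r^2 = -9/2 - sqrt(61)/2 < 0 has no real solution.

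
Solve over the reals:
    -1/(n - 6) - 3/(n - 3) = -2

n = 4.1771 or n = 6.8229

Multiply both sides by (n - 6)(n - 3):
-(n - 3) - 3(n - 6) = -2(n - 6)(n - 3).
Expand and collect terms: -2n² + 22n - 57 = 0.
By the quadratic formula, n = (-22 ± √28) / -4, so n ≈ 4.1771 or n ≈ 6.8229.
Neither value makes a denominator zero (n ≠ 6, n ≠ 3), so both are valid.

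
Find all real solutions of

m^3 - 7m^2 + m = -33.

Rearrange: m^3 - 7m^2 + m + 33 = 0.
Possible rational roots are divisors of 33. Testing m = 3 gives 0, so (m - 3) is a factor.
Divide: m^3 - 7m^2 + m + 33 = (m - 3)(m^2 - 4m - 11).
Apply the quadratic formula to m^2 - 4m - 11 = 0: m = (4 +/- sqrt(60))/2, i.e. m ~= 5.873 or m ~= -1.873.

m = -1.873 or m = 3 or m = 5.873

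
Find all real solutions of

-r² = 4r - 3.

Rearrange to standard form: -r² - 4r + 3 = 0.
Discriminant: (-4)² − 4·(-1)·3 = 28.
Quadratic formula: r = (4 ± √28) / (-2).
So r = -√(7) - 2 ≈ -4.6458 or r = -2 + √(7) ≈ 0.6458.

r = -4.6458 or r = 0.6458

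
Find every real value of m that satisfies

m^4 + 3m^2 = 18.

m = -1.7321 or m = 1.7321

Let u = m^2. The equation becomes u^2 + 3u - 18 = 0.
Factor: (u - 3)(u + 6) = 0, so u = 3 or u = -6.
m^2 = 3 gives m = +/-sqrt(3) ~= +/-1.7321.
m^2 = -6 < 0 has no real solution.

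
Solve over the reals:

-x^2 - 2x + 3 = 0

Factor: -1(x - 1)(x + 3) = 0.
So x = 1 or x = -3.

x = -3 or x = 1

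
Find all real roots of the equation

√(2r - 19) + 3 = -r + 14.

r = 10

Isolate the radical: √(2r - 19) = -r + 11.
Square both sides: 2r - 19 = (-r + 11)².
Expand and rearrange: r² - 24r + 140 = 0.
Solving gives r = 14 or r = 10.
Check each candidate in the original equation:
  r = 14: √(9) = 3, while -r + 11 = -3 — extraneous.
  r = 10: √(1) = 1, while -r + 11 = 1 — valid.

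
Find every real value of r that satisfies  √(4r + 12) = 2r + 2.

r = 1

Square both sides: 4r + 12 = (2r + 2)².
Expand and rearrange: 4r² + 4r - 8 = 0.
Solving gives r = 1 or r = -2.
Check each candidate in the original equation:
  r = 1: √(16) = 4, while 2r + 2 = 4 — valid.
  r = -2: √(4) = 2, while 2r + 2 = -2 — extraneous.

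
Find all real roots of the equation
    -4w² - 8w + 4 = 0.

Discriminant: (-8)² − 4·(-4)·4 = 128.
Quadratic formula: w = (8 ± √128) / (-8).
So w = -√(2) - 1 ≈ -2.4142 or w = -1 + √(2) ≈ 0.4142.

w = -2.4142 or w = 0.4142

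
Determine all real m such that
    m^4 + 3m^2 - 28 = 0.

Let u = m^2. The equation becomes u^2 + 3u - 28 = 0.
Factor: (u - 4)(u + 7) = 0, so u = 4 or u = -7.
m^2 = 4 gives m = +/-2.
m^2 = -7 < 0 has no real solution.

m = -2 or m = 2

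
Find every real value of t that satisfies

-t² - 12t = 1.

Rearrange to standard form: -t² - 12t - 1 = 0.
Discriminant: (-12)² − 4·(-1)·(-1) = 140.
Quadratic formula: t = (12 ± √140) / (-2).
So t = -6 - √(35) ≈ -11.9161 or t = -6 + √(35) ≈ -0.0839.

t = -11.9161 or t = -0.0839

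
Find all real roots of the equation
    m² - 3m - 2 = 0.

m = -0.5616 or m = 3.5616

Discriminant: (-3)² − 4·1·(-2) = 17.
Quadratic formula: m = (3 ± √17) / 2.
So m = 3/2 + √(17)/2 ≈ 3.5616 or m = 3/2 - √(17)/2 ≈ -0.5616.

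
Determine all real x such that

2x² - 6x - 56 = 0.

x = -4 or x = 7

Factor: 2(x + 4)(x - 7) = 0.
So x = -4 or x = 7.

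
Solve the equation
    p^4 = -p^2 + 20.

Let u = p^2. The equation becomes u^2 + u - 20 = 0.
Factor: (u - 4)(u + 5) = 0, so u = 4 or u = -5.
p^2 = 4 gives p = +/-2.
p^2 = -5 < 0 has no real solution.

p = -2 or p = 2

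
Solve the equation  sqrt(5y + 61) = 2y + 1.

Square both sides: 5y + 61 = (2y + 1)^2.
Expand and rearrange: 4y^2 - y - 60 = 0.
Solving gives y = 4 or y = -3.75.
Check each candidate in the original equation:
  y = 4: sqrt(81) = 9, while 2y + 1 = 9 — valid.
  y = -3.75: sqrt(42.25) = 6.5, while 2y + 1 = -6.5 — extraneous.

y = 4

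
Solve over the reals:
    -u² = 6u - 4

u = -6.6056 or u = 0.6056

Rearrange to standard form: -u² - 6u + 4 = 0.
Discriminant: (-6)² − 4·(-1)·4 = 52.
Quadratic formula: u = (6 ± √52) / (-2).
So u = -√(13) - 3 ≈ -6.6056 or u = -3 + √(13) ≈ 0.6056.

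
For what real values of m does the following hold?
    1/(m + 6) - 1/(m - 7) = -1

m = -6.933 or m = 7.933

Multiply both sides by (m + 6)(m - 7):
(m - 7) - (m + 6) = -(m + 6)(m - 7).
Expand and collect terms: -m² + m + 55 = 0.
By the quadratic formula, m = (-1 ± √221) / -2, so m ≈ -6.933 or m ≈ 7.933.
Neither value makes a denominator zero (m ≠ -6, m ≠ 7), so both are valid.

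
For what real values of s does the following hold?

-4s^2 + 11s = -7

Rearrange to standard form: -4s^2 + 11s + 7 = 0.
Discriminant: (11)^2 - 4*(-4)*7 = 233.
Quadratic formula: s = (-11 +/- sqrt(233)) / (-8).
So s = 11/8 - sqrt(233)/8 ~= -0.533 or s = 11/8 + sqrt(233)/8 ~= 3.283.

s = -0.533 or s = 3.283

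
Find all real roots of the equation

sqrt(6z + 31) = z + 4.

z = 3

Square both sides: 6z + 31 = (z + 4)^2.
Expand and rearrange: z^2 + 2z - 15 = 0.
Solving gives z = 3 or z = -5.
Check each candidate in the original equation:
  z = 3: sqrt(49) = 7, while z + 4 = 7 — valid.
  z = -5: sqrt(1) = 1, while z + 4 = -1 — extraneous.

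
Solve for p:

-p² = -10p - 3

p = -0.2915 or p = 10.2915

Rearrange to standard form: -p² + 10p + 3 = 0.
Discriminant: (10)² − 4·(-1)·3 = 112.
Quadratic formula: p = (-10 ± √112) / (-2).
So p = 5 - 2·√(7) ≈ -0.2915 or p = 5 + 2·√(7) ≈ 10.2915.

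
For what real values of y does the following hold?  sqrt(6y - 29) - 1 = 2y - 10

Isolate the radical: sqrt(6y - 29) = 2y - 9.
Square both sides: 6y - 29 = (2y - 9)^2.
Expand and rearrange: 4y^2 - 42y + 110 = 0.
Solving gives y = 5.5 or y = 5.
Check each candidate in the original equation:
  y = 5.5: sqrt(4) = 2, while 2y - 9 = 2 — valid.
  y = 5: sqrt(1) = 1, while 2y - 9 = 1 — valid.

y = 5 or y = 5.5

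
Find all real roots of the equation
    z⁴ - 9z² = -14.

z = -2.6458 or z = -1.4142 or z = 1.4142 or z = 2.6458

Let u = z². The equation becomes u² - 9u + 14 = 0.
Factor: (u - 7)(u - 2) = 0, so u = 7 or u = 2.
z² = 7 gives z = ±√(7) ≈ ±2.6458.
z² = 2 gives z = ±√(2) ≈ ±1.4142.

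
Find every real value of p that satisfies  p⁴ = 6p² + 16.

Let u = p². The equation becomes u² - 6u - 16 = 0.
Factor: (u - 8)(u + 2) = 0, so u = 8 or u = -2.
p² = 8 gives p = ±2·√(2) ≈ ±2.8284.
p² = -2 < 0 has no real solution.

p = -2.8284 or p = 2.8284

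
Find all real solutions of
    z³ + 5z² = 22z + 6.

Rearrange: z³ + 5z² - 22z - 6 = 0.
Possible rational roots are divisors of -6. Testing z = 3 gives 0, so (z - 3) is a factor.
Divide: z³ + 5z² - 22z - 6 = (z - 3)(z² + 8z + 2).
Apply the quadratic formula to z² + 8z + 2 = 0: z = (-8 ± √56)/2, i.e. z ≈ -0.2583 or z ≈ -7.7417.

z = -7.7417 or z = -0.2583 or z = 3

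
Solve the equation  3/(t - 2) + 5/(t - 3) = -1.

Multiply both sides by (t - 2)(t - 3):
3(t - 3) + 5(t - 2) = -(t - 2)(t - 3).
Expand and collect terms: -t^2 - 3t + 13 = 0.
By the quadratic formula, t = (3 +/- sqrt(61)) / -2, so t ~= -5.4051 or t ~= 2.4051.
Neither value makes a denominator zero (t != 2, t != 3), so both are valid.

t = -5.4051 or t = 2.4051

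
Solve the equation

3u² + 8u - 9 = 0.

Discriminant: (8)² − 4·3·(-9) = 172.
Quadratic formula: u = (-8 ± √172) / 6.
So u = -4/3 + √(43)/3 ≈ 0.8525 or u = -√(43)/3 - 4/3 ≈ -3.5191.

u = -3.5191 or u = 0.8525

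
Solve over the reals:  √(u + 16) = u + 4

u = 0

Square both sides: u + 16 = (u + 4)².
Expand and rearrange: u² + 7u = 0.
Solving gives u = 0 or u = -7.
Check each candidate in the original equation:
  u = 0: √(16) = 4, while u + 4 = 4 — valid.
  u = -7: √(9) = 3, while u + 4 = -3 — extraneous.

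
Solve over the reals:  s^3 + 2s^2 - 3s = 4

s = -2.5616 or s = -1 or s = 1.5616

Rearrange: s^3 + 2s^2 - 3s - 4 = 0.
Possible rational roots are divisors of -4. Testing s = -1 gives 0, so (s + 1) is a factor.
Divide: s^3 + 2s^2 - 3s - 4 = (s + 1)(s^2 + s - 4).
Apply the quadratic formula to s^2 + s - 4 = 0: s = (-1 +/- sqrt(17))/2, i.e. s ~= 1.5616 or s ~= -2.5616.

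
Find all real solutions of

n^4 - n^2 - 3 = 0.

Let u = n^2. The equation becomes u^2 - u - 3 = 0.
By the quadratic formula, u = 1/2 + sqrt(13)/2 or u = 1/2 - sqrt(13)/2.
n^2 = 1/2 + sqrt(13)/2 gives n = +/-sqrt(1/2 + sqrt(13)/2) ~= +/-1.5175.
n^2 = 1/2 - sqrt(13)/2 < 0 has no real solution.

n = -1.5175 or n = 1.5175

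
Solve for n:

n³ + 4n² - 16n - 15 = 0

Possible rational roots are divisors of -15. Testing n = 3 gives 0, so (n - 3) is a factor.
Divide: n³ + 4n² - 16n - 15 = (n - 3)(n² + 7n + 5).
Apply the quadratic formula to n² + 7n + 5 = 0: n = (-7 ± √29)/2, i.e. n ≈ -0.8074 or n ≈ -6.1926.

n = -6.1926 or n = -0.8074 or n = 3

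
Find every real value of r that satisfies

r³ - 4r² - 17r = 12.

r = -1.772 or r = -1 or r = 6.772

Rearrange: r³ - 4r² - 17r - 12 = 0.
Possible rational roots are divisors of -12. Testing r = -1 gives 0, so (r + 1) is a factor.
Divide: r³ - 4r² - 17r - 12 = (r + 1)(r² - 5r - 12).
Apply the quadratic formula to r² - 5r - 12 = 0: r = (5 ± √73)/2, i.e. r ≈ 6.772 or r ≈ -1.772.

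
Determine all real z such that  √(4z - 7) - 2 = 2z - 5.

z = 2

Isolate the radical: √(4z - 7) = 2z - 3.
Square both sides: 4z - 7 = (2z - 3)².
Expand and rearrange: 4z² - 16z + 16 = 0.
This gives the repeated root z = 2.
Check in the original equation:
  z = 2: √(1) = 1, while 2z - 3 = 1 — valid.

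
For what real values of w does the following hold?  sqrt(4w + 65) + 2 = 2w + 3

Isolate the radical: sqrt(4w + 65) = 2w + 1.
Square both sides: 4w + 65 = (2w + 1)^2.
Expand and rearrange: 4w^2 - 64 = 0.
Solving gives w = 4 or w = -4.
Check each candidate in the original equation:
  w = 4: sqrt(81) = 9, while 2w + 1 = 9 — valid.
  w = -4: sqrt(49) = 7, while 2w + 1 = -7 — extraneous.

w = 4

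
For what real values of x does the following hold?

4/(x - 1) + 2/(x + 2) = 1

Multiply both sides by (x - 1)(x + 2):
4(x + 2) + 2(x - 1) = (x - 1)(x + 2).
Expand and collect terms: x² - 5x - 8 = 0.
By the quadratic formula, x = (5 ± √57) / 2, so x ≈ 6.2749 or x ≈ -1.2749.
Neither value makes a denominator zero (x ≠ 1, x ≠ -2), so both are valid.

x = -1.2749 or x = 6.2749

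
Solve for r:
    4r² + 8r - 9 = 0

r = -2.8028 or r = 0.8028

Discriminant: (8)² − 4·4·(-9) = 208.
Quadratic formula: r = (-8 ± √208) / 8.
So r = -1 + √(13)/2 ≈ 0.8028 or r = -√(13)/2 - 1 ≈ -2.8028.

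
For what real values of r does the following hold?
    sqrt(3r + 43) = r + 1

Square both sides: 3r + 43 = (r + 1)^2.
Expand and rearrange: r^2 - r - 42 = 0.
Solving gives r = 7 or r = -6.
Check each candidate in the original equation:
  r = 7: sqrt(64) = 8, while r + 1 = 8 — valid.
  r = -6: sqrt(25) = 5, while r + 1 = -5 — extraneous.

r = 7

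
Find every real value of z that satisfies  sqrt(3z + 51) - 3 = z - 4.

Isolate the radical: sqrt(3z + 51) = z - 1.
Square both sides: 3z + 51 = (z - 1)^2.
Expand and rearrange: z^2 - 5z - 50 = 0.
Solving gives z = 10 or z = -5.
Check each candidate in the original equation:
  z = 10: sqrt(81) = 9, while z - 1 = 9 — valid.
  z = -5: sqrt(36) = 6, while z - 1 = -6 — extraneous.

z = 10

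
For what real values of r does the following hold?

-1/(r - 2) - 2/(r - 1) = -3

r = 1.4226 or r = 2.5774

Multiply both sides by (r - 2)(r - 1):
-(r - 1) - 2(r - 2) = -3(r - 2)(r - 1).
Expand and collect terms: -3r² + 12r - 11 = 0.
By the quadratic formula, r = (-12 ± √12) / -6, so r ≈ 1.4226 or r ≈ 2.5774.
Neither value makes a denominator zero (r ≠ 2, r ≠ 1), so both are valid.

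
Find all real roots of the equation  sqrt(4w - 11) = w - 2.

Square both sides: 4w - 11 = (w - 2)^2.
Expand and rearrange: w^2 - 8w + 15 = 0.
Solving gives w = 5 or w = 3.
Check each candidate in the original equation:
  w = 5: sqrt(9) = 3, while w - 2 = 3 — valid.
  w = 3: sqrt(1) = 1, while w - 2 = 1 — valid.

w = 3 or w = 5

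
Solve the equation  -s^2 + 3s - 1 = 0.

Discriminant: (3)^2 - 4*(-1)*(-1) = 5.
Quadratic formula: s = (-3 +/- sqrt(5)) / (-2).
So s = 3/2 - sqrt(5)/2 ~= 0.382 or s = sqrt(5)/2 + 3/2 ~= 2.618.

s = 0.382 or s = 2.618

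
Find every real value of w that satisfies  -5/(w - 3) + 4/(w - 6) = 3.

Multiply both sides by (w - 3)(w - 6):
-5(w - 6) + 4(w - 3) = 3(w - 3)(w - 6).
Expand and collect terms: 3w^2 - 26w + 36 = 0.
By the quadratic formula, w = (26 +/- sqrt(244)) / 6, so w ~= 6.9367 or w ~= 1.7299.
Neither value makes a denominator zero (w != 3, w != 6), so both are valid.

w = 1.7299 or w = 6.9367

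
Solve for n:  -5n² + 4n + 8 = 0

Discriminant: (4)² − 4·(-5)·8 = 176.
Quadratic formula: n = (-4 ± √176) / (-10).
So n = 2/5 - 2·√(11)/5 ≈ -0.9266 or n = 2/5 + 2·√(11)/5 ≈ 1.7266.

n = -0.9266 or n = 1.7266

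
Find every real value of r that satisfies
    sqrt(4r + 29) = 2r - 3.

r = 5

Square both sides: 4r + 29 = (2r - 3)^2.
Expand and rearrange: 4r^2 - 16r - 20 = 0.
Solving gives r = 5 or r = -1.
Check each candidate in the original equation:
  r = 5: sqrt(49) = 7, while 2r - 3 = 7 — valid.
  r = -1: sqrt(25) = 5, while 2r - 3 = -5 — extraneous.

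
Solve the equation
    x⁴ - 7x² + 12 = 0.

x = -2 or x = -1.7321 or x = 1.7321 or x = 2

Let u = x². The equation becomes u² - 7u + 12 = 0.
Factor: (u - 4)(u - 3) = 0, so u = 4 or u = 3.
x² = 4 gives x = ±2.
x² = 3 gives x = ±√(3) ≈ ±1.7321.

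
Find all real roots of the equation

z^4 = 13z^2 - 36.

z = -3 or z = -2 or z = 2 or z = 3

Let u = z^2. The equation becomes u^2 - 13u + 36 = 0.
Factor: (u - 9)(u - 4) = 0, so u = 9 or u = 4.
z^2 = 9 gives z = +/-3.
z^2 = 4 gives z = +/-2.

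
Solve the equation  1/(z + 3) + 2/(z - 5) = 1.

z = -2.217 or z = 7.217

Multiply both sides by (z + 3)(z - 5):
(z - 5) + 2(z + 3) = (z + 3)(z - 5).
Expand and collect terms: z² - 5z - 16 = 0.
By the quadratic formula, z = (5 ± √89) / 2, so z ≈ 7.217 or z ≈ -2.217.
Neither value makes a denominator zero (z ≠ -3, z ≠ 5), so both are valid.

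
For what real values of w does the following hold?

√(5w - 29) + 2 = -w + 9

w = 6

Isolate the radical: √(5w - 29) = -w + 7.
Square both sides: 5w - 29 = (-w + 7)².
Expand and rearrange: w² - 19w + 78 = 0.
Solving gives w = 13 or w = 6.
Check each candidate in the original equation:
  w = 13: √(36) = 6, while -w + 7 = -6 — extraneous.
  w = 6: √(1) = 1, while -w + 7 = 1 — valid.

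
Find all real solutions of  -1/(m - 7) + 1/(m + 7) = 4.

Multiply both sides by (m - 7)(m + 7):
-(m + 7) + (m - 7) = 4(m - 7)(m + 7).
Expand and collect terms: 4m^2 - 182 = 0.
By the quadratic formula, m = (0 +/- sqrt(2912)) / 8, so m ~= 6.7454 or m ~= -6.7454.
Neither value makes a denominator zero (m != 7, m != -7), so both are valid.

m = -6.7454 or m = 6.7454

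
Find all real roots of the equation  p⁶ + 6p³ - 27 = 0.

p = -2.0801 or p = 1.4422

Let u = p³. The equation becomes u² + 6u - 27 = 0.
Factor: (u - 3)(u + 9) = 0, so u = 3 or u = -9.
p³ = 3 gives p = ∛(3) ≈ 1.4422.
p³ = -9 gives p = -∛(9) ≈ -2.0801.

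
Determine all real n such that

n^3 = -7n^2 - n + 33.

n = -5.873 or n = -3 or n = 1.873

Rearrange: n^3 + 7n^2 + n - 33 = 0.
Possible rational roots are divisors of -33. Testing n = -3 gives 0, so (n + 3) is a factor.
Divide: n^3 + 7n^2 + n - 33 = (n + 3)(n^2 + 4n - 11).
Apply the quadratic formula to n^2 + 4n - 11 = 0: n = (-4 +/- sqrt(60))/2, i.e. n ~= 1.873 or n ~= -5.873.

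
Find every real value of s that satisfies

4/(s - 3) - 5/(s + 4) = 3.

s = -5.4393 or s = 4.1059

Multiply both sides by (s - 3)(s + 4):
4(s + 4) - 5(s - 3) = 3(s - 3)(s + 4).
Expand and collect terms: 3s² + 4s - 67 = 0.
By the quadratic formula, s = (-4 ± √820) / 6, so s ≈ 4.1059 or s ≈ -5.4393.
Neither value makes a denominator zero (s ≠ 3, s ≠ -4), so both are valid.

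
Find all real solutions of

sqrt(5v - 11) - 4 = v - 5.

Isolate the radical: sqrt(5v - 11) = v - 1.
Square both sides: 5v - 11 = (v - 1)^2.
Expand and rearrange: v^2 - 7v + 12 = 0.
Solving gives v = 4 or v = 3.
Check each candidate in the original equation:
  v = 4: sqrt(9) = 3, while v - 1 = 3 — valid.
  v = 3: sqrt(4) = 2, while v - 1 = 2 — valid.

v = 3 or v = 4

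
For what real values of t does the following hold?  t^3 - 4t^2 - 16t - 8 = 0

Possible rational roots are divisors of -8. Testing t = -2 gives 0, so (t + 2) is a factor.
Divide: t^3 - 4t^2 - 16t - 8 = (t + 2)(t^2 - 6t - 4).
Apply the quadratic formula to t^2 - 6t - 4 = 0: t = (6 +/- sqrt(52))/2, i.e. t ~= 6.6056 or t ~= -0.6056.

t = -2 or t = -0.6056 or t = 6.6056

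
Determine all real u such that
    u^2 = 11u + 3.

Rearrange to standard form: u^2 - 11u - 3 = 0.
Discriminant: (-11)^2 - 4*1*(-3) = 133.
Quadratic formula: u = (11 +/- sqrt(133)) / 2.
So u = 11/2 + sqrt(133)/2 ~= 11.2663 or u = 11/2 - sqrt(133)/2 ~= -0.2663.

u = -0.2663 or u = 11.2663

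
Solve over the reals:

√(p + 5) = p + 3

p = -1

Square both sides: p + 5 = (p + 3)².
Expand and rearrange: p² + 5p + 4 = 0.
Solving gives p = -1 or p = -4.
Check each candidate in the original equation:
  p = -1: √(4) = 2, while p + 3 = 2 — valid.
  p = -4: √(1) = 1, while p + 3 = -1 — extraneous.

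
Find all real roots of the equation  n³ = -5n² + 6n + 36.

n = -4.6056 or n = -3 or n = 2.6056

Rearrange: n³ + 5n² - 6n - 36 = 0.
Possible rational roots are divisors of -36. Testing n = -3 gives 0, so (n + 3) is a factor.
Divide: n³ + 5n² - 6n - 36 = (n + 3)(n² + 2n - 12).
Apply the quadratic formula to n² + 2n - 12 = 0: n = (-2 ± √52)/2, i.e. n ≈ 2.6056 or n ≈ -4.6056.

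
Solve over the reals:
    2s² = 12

s = -2.4495 or s = 2.4495

Rearrange to standard form: 2s² - 12 = 0.
Discriminant: (0)² − 4·2·(-12) = 96.
Quadratic formula: s = (0 ± √96) / 4.
So s = √(6) ≈ 2.4495 or s = -√(6) ≈ -2.4495.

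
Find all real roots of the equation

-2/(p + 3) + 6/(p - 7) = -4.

p = -2.4051 or p = 5.4051

Multiply both sides by (p + 3)(p - 7):
-2(p - 7) + 6(p + 3) = -4(p + 3)(p - 7).
Expand and collect terms: -4p² + 12p + 52 = 0.
By the quadratic formula, p = (-12 ± √976) / -8, so p ≈ -2.4051 or p ≈ 5.4051.
Neither value makes a denominator zero (p ≠ -3, p ≠ 7), so both are valid.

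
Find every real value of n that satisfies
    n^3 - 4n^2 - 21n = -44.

n = -4 or n = 1.7639 or n = 6.2361

Rearrange: n^3 - 4n^2 - 21n + 44 = 0.
Possible rational roots are divisors of 44. Testing n = -4 gives 0, so (n + 4) is a factor.
Divide: n^3 - 4n^2 - 21n + 44 = (n + 4)(n^2 - 8n + 11).
Apply the quadratic formula to n^2 - 8n + 11 = 0: n = (8 +/- sqrt(20))/2, i.e. n ~= 6.2361 or n ~= 1.7639.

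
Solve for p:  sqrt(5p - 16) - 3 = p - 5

p = 4 or p = 5

Isolate the radical: sqrt(5p - 16) = p - 2.
Square both sides: 5p - 16 = (p - 2)^2.
Expand and rearrange: p^2 - 9p + 20 = 0.
Solving gives p = 5 or p = 4.
Check each candidate in the original equation:
  p = 5: sqrt(9) = 3, while p - 2 = 3 — valid.
  p = 4: sqrt(4) = 2, while p - 2 = 2 — valid.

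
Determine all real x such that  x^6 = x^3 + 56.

x = -1.9129 or x = 2

Let u = x^3. The equation becomes u^2 - u - 56 = 0.
Factor: (u - 8)(u + 7) = 0, so u = 8 or u = -7.
x^3 = 8 gives x = 2.
x^3 = -7 gives x = -(7)^(1/3) ~= -1.9129.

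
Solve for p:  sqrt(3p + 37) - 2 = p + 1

Isolate the radical: sqrt(3p + 37) = p + 3.
Square both sides: 3p + 37 = (p + 3)^2.
Expand and rearrange: p^2 + 3p - 28 = 0.
Solving gives p = 4 or p = -7.
Check each candidate in the original equation:
  p = 4: sqrt(49) = 7, while p + 3 = 7 — valid.
  p = -7: sqrt(16) = 4, while p + 3 = -4 — extraneous.

p = 4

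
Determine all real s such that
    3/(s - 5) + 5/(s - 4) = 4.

Multiply both sides by (s - 5)(s - 4):
3(s - 4) + 5(s - 5) = 4(s - 5)(s - 4).
Expand and collect terms: 4s^2 - 44s + 117 = 0.
Factor or apply the quadratic formula: s = 6.5 or s = 4.5.
Neither value makes a denominator zero (s != 5, s != 4), so both are valid.

s = 4.5 or s = 6.5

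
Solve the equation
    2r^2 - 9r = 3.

r = -0.3117 or r = 4.8117

Rearrange to standard form: 2r^2 - 9r - 3 = 0.
Discriminant: (-9)^2 - 4*2*(-3) = 105.
Quadratic formula: r = (9 +/- sqrt(105)) / 4.
So r = 9/4 + sqrt(105)/4 ~= 4.8117 or r = 9/4 - sqrt(105)/4 ~= -0.3117.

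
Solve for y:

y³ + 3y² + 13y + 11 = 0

Possible rational roots are divisors of 11. Testing y = -1 gives 0, so (y + 1) is a factor.
Divide: y³ + 3y² + 13y + 11 = (y + 1)(y² + 2y + 11).
The quadratic y² + 2y + 11 has discriminant -40 < 0, so no further real roots.

y = -1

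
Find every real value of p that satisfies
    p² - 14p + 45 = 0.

Factor: (p - 9)(p - 5) = 0.
So p = 9 or p = 5.

p = 5 or p = 9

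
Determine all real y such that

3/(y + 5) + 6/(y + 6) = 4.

Multiply both sides by (y + 5)(y + 6):
3(y + 6) + 6(y + 5) = 4(y + 5)(y + 6).
Expand and collect terms: 4y^2 + 35y + 72 = 0.
By the quadratic formula, y = (-35 +/- sqrt(73)) / 8, so y ~= -3.307 or y ~= -5.443.
Neither value makes a denominator zero (y != -5, y != -6), so both are valid.

y = -5.443 or y = -3.307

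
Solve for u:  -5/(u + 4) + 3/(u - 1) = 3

Multiply both sides by (u + 4)(u - 1):
-5(u - 1) + 3(u + 4) = 3(u + 4)(u - 1).
Expand and collect terms: 3u^2 + 11u - 29 = 0.
By the quadratic formula, u = (-11 +/- sqrt(469)) / 6, so u ~= 1.7761 or u ~= -5.4427.
Neither value makes a denominator zero (u != -4, u != 1), so both are valid.

u = -5.4427 or u = 1.7761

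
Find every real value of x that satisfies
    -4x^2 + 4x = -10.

x = -1.1583 or x = 2.1583

Rearrange to standard form: -4x^2 + 4x + 10 = 0.
Discriminant: (4)^2 - 4*(-4)*10 = 176.
Quadratic formula: x = (-4 +/- sqrt(176)) / (-8).
So x = 1/2 - sqrt(11)/2 ~= -1.1583 or x = 1/2 + sqrt(11)/2 ~= 2.1583.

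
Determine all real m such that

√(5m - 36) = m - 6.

m = 8 or m = 9

Square both sides: 5m - 36 = (m - 6)².
Expand and rearrange: m² - 17m + 72 = 0.
Solving gives m = 9 or m = 8.
Check each candidate in the original equation:
  m = 9: √(9) = 3, while m - 6 = 3 — valid.
  m = 8: √(4) = 2, while m - 6 = 2 — valid.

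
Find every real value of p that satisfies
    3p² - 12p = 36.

p = -2 or p = 6

Bring every term to one side: 3p² - 12p - 36 = 0.
Factor: 3(p + 2)(p - 6) = 0.
So p = -2 or p = 6.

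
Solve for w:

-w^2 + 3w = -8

w = -1.7016 or w = 4.7016

Rearrange to standard form: -w^2 + 3w + 8 = 0.
Discriminant: (3)^2 - 4*(-1)*8 = 41.
Quadratic formula: w = (-3 +/- sqrt(41)) / (-2).
So w = 3/2 - sqrt(41)/2 ~= -1.7016 or w = 3/2 + sqrt(41)/2 ~= 4.7016.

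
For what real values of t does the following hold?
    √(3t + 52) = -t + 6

t = -1

Square both sides: 3t + 52 = (-t + 6)².
Expand and rearrange: t² - 15t - 16 = 0.
Solving gives t = 16 or t = -1.
Check each candidate in the original equation:
  t = 16: √(100) = 10, while -t + 6 = -10 — extraneous.
  t = -1: √(49) = 7, while -t + 6 = 7 — valid.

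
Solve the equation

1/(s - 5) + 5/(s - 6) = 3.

s = 5.1156 or s = 7.8844

Multiply both sides by (s - 5)(s - 6):
(s - 6) + 5(s - 5) = 3(s - 5)(s - 6).
Expand and collect terms: 3s² - 39s + 121 = 0.
By the quadratic formula, s = (39 ± √69) / 6, so s ≈ 7.8844 or s ≈ 5.1156.
Neither value makes a denominator zero (s ≠ 5, s ≠ 6), so both are valid.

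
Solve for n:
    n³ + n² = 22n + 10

n = -5 or n = -0.4495 or n = 4.4495

Rearrange: n³ + n² - 22n - 10 = 0.
Possible rational roots are divisors of -10. Testing n = -5 gives 0, so (n + 5) is a factor.
Divide: n³ + n² - 22n - 10 = (n + 5)(n² - 4n - 2).
Apply the quadratic formula to n² - 4n - 2 = 0: n = (4 ± √24)/2, i.e. n ≈ 4.4495 or n ≈ -0.4495.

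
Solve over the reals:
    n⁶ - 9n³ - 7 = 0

Let u = n³. The equation becomes u² - 9u - 7 = 0.
By the quadratic formula, u = 9/2 + √(109)/2 or u = 9/2 - √(109)/2.
n³ = 9/2 + √(109)/2 gives n = ∛(9/2 + √(109)/2) ≈ 2.1341.
n³ = 9/2 - √(109)/2 gives n = -∛(-9/2 + √(109)/2) ≈ -0.8963.

n = -0.8963 or n = 2.1341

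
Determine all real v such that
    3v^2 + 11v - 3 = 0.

Discriminant: (11)^2 - 4*3*(-3) = 157.
Quadratic formula: v = (-11 +/- sqrt(157)) / 6.
So v = -11/6 + sqrt(157)/6 ~= 0.255 or v = -sqrt(157)/6 - 11/6 ~= -3.9217.

v = -3.9217 or v = 0.255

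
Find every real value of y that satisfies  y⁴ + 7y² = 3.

y = -0.6365 or y = 0.6365

Let u = y². The equation becomes u² + 7u - 3 = 0.
By the quadratic formula, u = -7/2 + √(61)/2 or u = -√(61)/2 - 7/2.
y² = -7/2 + √(61)/2 gives y = ±√(-7/2 + √(61)/2) ≈ ±0.6365.
y² = -√(61)/2 - 7/2 < 0 has no real solution.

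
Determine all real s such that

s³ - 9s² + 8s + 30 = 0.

s = -1.3589 or s = 3 or s = 7.3589

Possible rational roots are divisors of 30. Testing s = 3 gives 0, so (s - 3) is a factor.
Divide: s³ - 9s² + 8s + 30 = (s - 3)(s² - 6s - 10).
Apply the quadratic formula to s² - 6s - 10 = 0: s = (6 ± √76)/2, i.e. s ≈ 7.3589 or s ≈ -1.3589.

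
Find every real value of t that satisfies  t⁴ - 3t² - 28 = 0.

Let u = t². The equation becomes u² - 3u - 28 = 0.
Factor: (u + 4)(u - 7) = 0, so u = -4 or u = 7.
t² = -4 < 0 has no real solution.
t² = 7 gives t = ±√(7) ≈ ±2.6458.

t = -2.6458 or t = 2.6458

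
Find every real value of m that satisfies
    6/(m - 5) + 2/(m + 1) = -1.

m = -5.6056 or m = 1.6056

Multiply both sides by (m - 5)(m + 1):
6(m + 1) + 2(m - 5) = -(m - 5)(m + 1).
Expand and collect terms: -m² - 4m + 9 = 0.
By the quadratic formula, m = (4 ± √52) / -2, so m ≈ -5.6056 or m ≈ 1.6056.
Neither value makes a denominator zero (m ≠ 5, m ≠ -1), so both are valid.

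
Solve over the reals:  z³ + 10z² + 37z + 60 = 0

z = -5

Possible rational roots are divisors of 60. Testing z = -5 gives 0, so (z + 5) is a factor.
Divide: z³ + 10z² + 37z + 60 = (z + 5)(z² + 5z + 12).
The quadratic z² + 5z + 12 has discriminant -23 < 0, so no further real roots.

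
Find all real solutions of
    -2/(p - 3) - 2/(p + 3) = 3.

Multiply both sides by (p - 3)(p + 3):
-2(p + 3) - 2(p - 3) = 3(p - 3)(p + 3).
Expand and collect terms: 3p^2 + 4p - 27 = 0.
By the quadratic formula, p = (-4 +/- sqrt(340)) / 6, so p ~= 2.4065 or p ~= -3.7398.
Neither value makes a denominator zero (p != 3, p != -3), so both are valid.

p = -3.7398 or p = 2.4065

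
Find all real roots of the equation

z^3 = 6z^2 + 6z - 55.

Rearrange: z^3 - 6z^2 - 6z + 55 = 0.
Possible rational roots are divisors of 55. Testing z = 5 gives 0, so (z - 5) is a factor.
Divide: z^3 - 6z^2 - 6z + 55 = (z - 5)(z^2 - z - 11).
Apply the quadratic formula to z^2 - z - 11 = 0: z = (1 +/- sqrt(45))/2, i.e. z ~= 3.8541 or z ~= -2.8541.

z = -2.8541 or z = 3.8541 or z = 5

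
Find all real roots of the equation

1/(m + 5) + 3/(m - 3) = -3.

m = -5.3785 or m = 2.0452

Multiply both sides by (m + 5)(m - 3):
(m - 3) + 3(m + 5) = -3(m + 5)(m - 3).
Expand and collect terms: -3m² - 10m + 33 = 0.
By the quadratic formula, m = (10 ± √496) / -6, so m ≈ -5.3785 or m ≈ 2.0452.
Neither value makes a denominator zero (m ≠ -5, m ≠ 3), so both are valid.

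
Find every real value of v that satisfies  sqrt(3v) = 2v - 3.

Square both sides: 3v = (2v - 3)^2.
Expand and rearrange: 4v^2 - 15v + 9 = 0.
Solving gives v = 3 or v = 0.75.
Check each candidate in the original equation:
  v = 3: sqrt(9) = 3, while 2v - 3 = 3 — valid.
  v = 0.75: sqrt(2.25) = 1.5, while 2v - 3 = -1.5 — extraneous.

v = 3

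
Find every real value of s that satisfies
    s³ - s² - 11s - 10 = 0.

s = -2 or s = -1.1926 or s = 4.1926

Possible rational roots are divisors of -10. Testing s = -2 gives 0, so (s + 2) is a factor.
Divide: s³ - s² - 11s - 10 = (s + 2)(s² - 3s - 5).
Apply the quadratic formula to s² - 3s - 5 = 0: s = (3 ± √29)/2, i.e. s ≈ 4.1926 or s ≈ -1.1926.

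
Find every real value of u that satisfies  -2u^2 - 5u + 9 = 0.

Discriminant: (-5)^2 - 4*(-2)*9 = 97.
Quadratic formula: u = (5 +/- sqrt(97)) / (-4).
So u = -sqrt(97)/4 - 5/4 ~= -3.7122 or u = -5/4 + sqrt(97)/4 ~= 1.2122.

u = -3.7122 or u = 1.2122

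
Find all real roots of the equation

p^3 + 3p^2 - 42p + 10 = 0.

Possible rational roots are divisors of 10. Testing p = 5 gives 0, so (p - 5) is a factor.
Divide: p^3 + 3p^2 - 42p + 10 = (p - 5)(p^2 + 8p - 2).
Apply the quadratic formula to p^2 + 8p - 2 = 0: p = (-8 +/- sqrt(72))/2, i.e. p ~= 0.2426 or p ~= -8.2426.

p = -8.2426 or p = 0.2426 or p = 5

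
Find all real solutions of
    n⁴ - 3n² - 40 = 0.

n = -2.8284 or n = 2.8284

Let u = n². The equation becomes u² - 3u - 40 = 0.
Factor: (u + 5)(u - 8) = 0, so u = -5 or u = 8.
n² = -5 < 0 has no real solution.
n² = 8 gives n = ±2·√(2) ≈ ±2.8284.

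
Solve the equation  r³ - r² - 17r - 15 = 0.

Possible rational roots are divisors of -15. Testing r = -3 gives 0, so (r + 3) is a factor.
Divide: r³ - r² - 17r - 15 = (r + 3)(r² - 4r - 5).
Factor the quadratic: r = 5 or r = -1.

r = -3 or r = -1 or r = 5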